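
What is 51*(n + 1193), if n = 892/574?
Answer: 17484687/287 ≈ 60922.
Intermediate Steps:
n = 446/287 (n = 892*(1/574) = 446/287 ≈ 1.5540)
51*(n + 1193) = 51*(446/287 + 1193) = 51*(342837/287) = 17484687/287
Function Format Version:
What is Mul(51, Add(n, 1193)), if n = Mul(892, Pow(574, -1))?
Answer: Rational(17484687, 287) ≈ 60922.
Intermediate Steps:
n = Rational(446, 287) (n = Mul(892, Rational(1, 574)) = Rational(446, 287) ≈ 1.5540)
Mul(51, Add(n, 1193)) = Mul(51, Add(Rational(446, 287), 1193)) = Mul(51, Rational(342837, 287)) = Rational(17484687, 287)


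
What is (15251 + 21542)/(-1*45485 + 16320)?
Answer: -36793/29165 ≈ -1.2615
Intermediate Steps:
(15251 + 21542)/(-1*45485 + 16320) = 36793/(-45485 + 16320) = 36793/(-29165) = 36793*(-1/29165) = -36793/29165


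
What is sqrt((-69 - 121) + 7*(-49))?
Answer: I*sqrt(533) ≈ 23.087*I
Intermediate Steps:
sqrt((-69 - 121) + 7*(-49)) = sqrt(-190 - 343) = sqrt(-533) = I*sqrt(533)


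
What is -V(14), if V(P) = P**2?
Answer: -196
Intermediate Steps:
-V(14) = -1*14**2 = -1*196 = -196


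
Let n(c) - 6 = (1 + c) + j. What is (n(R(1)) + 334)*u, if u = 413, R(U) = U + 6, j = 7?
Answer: 146615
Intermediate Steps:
R(U) = 6 + U
n(c) = 14 + c (n(c) = 6 + ((1 + c) + 7) = 6 + (8 + c) = 14 + c)
(n(R(1)) + 334)*u = ((14 + (6 + 1)) + 334)*413 = ((14 + 7) + 334)*413 = (21 + 334)*413 = 355*413 = 146615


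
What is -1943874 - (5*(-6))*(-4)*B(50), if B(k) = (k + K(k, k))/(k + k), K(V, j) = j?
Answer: -1943994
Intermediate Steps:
B(k) = 1 (B(k) = (k + k)/(k + k) = (2*k)/((2*k)) = (2*k)*(1/(2*k)) = 1)
-1943874 - (5*(-6))*(-4)*B(50) = -1943874 - (5*(-6))*(-4) = -1943874 - (-30*(-4)) = -1943874 - 120 = -1943994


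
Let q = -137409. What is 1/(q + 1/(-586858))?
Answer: -586858/80639570923 ≈ -7.2775e-6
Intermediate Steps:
1/(q + 1/(-586858)) = 1/(-137409 + 1/(-586858)) = 1/(-137409 - 1/586858) = 1/(-80639570923/586858) = -586858/80639570923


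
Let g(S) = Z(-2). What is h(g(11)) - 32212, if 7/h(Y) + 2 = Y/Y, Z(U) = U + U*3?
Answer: -32219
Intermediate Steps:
Z(U) = 4*U (Z(U) = U + 3*U = 4*U)
g(S) = -8 (g(S) = 4*(-2) = -8)
h(Y) = -7 (h(Y) = 7/(-2 + Y/Y) = 7/(-2 + 1) = 7/(-1) = 7*(-1) = -7)
h(g(11)) - 32212 = -7 - 32212 = -32219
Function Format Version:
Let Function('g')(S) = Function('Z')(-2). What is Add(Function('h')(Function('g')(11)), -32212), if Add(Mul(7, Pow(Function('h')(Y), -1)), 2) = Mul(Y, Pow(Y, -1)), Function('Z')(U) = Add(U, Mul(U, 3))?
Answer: -32219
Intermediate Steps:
Function('Z')(U) = Mul(4, U) (Function('Z')(U) = Add(U, Mul(3, U)) = Mul(4, U))
Function('g')(S) = -8 (Function('g')(S) = Mul(4, -2) = -8)
Function('h')(Y) = -7 (Function('h')(Y) = Mul(7, Pow(Add(-2, Mul(Y, Pow(Y, -1))), -1)) = Mul(7, Pow(Add(-2, 1), -1)) = Mul(7, Pow(-1, -1)) = Mul(7, -1) = -7)
Add(Function('h')(Function('g')(11)), -32212) = Add(-7, -32212) = -32219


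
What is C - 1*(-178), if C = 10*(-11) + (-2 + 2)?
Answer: 68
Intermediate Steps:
C = -110 (C = -110 + 0 = -110)
C - 1*(-178) = -110 - 1*(-178) = -110 + 178 = 68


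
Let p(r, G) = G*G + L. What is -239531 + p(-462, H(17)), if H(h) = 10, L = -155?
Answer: -239586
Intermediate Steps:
p(r, G) = -155 + G**2 (p(r, G) = G*G - 155 = G**2 - 155 = -155 + G**2)
-239531 + p(-462, H(17)) = -239531 + (-155 + 10**2) = -239531 + (-155 + 100) = -239531 - 55 = -239586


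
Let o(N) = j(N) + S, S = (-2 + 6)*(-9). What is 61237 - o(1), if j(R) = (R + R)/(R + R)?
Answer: 61272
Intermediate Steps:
j(R) = 1 (j(R) = (2*R)/((2*R)) = (2*R)*(1/(2*R)) = 1)
S = -36 (S = 4*(-9) = -36)
o(N) = -35 (o(N) = 1 - 36 = -35)
61237 - o(1) = 61237 - 1*(-35) = 61237 + 35 = 61272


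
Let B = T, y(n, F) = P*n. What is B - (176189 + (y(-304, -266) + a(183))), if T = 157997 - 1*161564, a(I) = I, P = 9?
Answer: -177203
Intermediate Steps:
T = -3567 (T = 157997 - 161564 = -3567)
y(n, F) = 9*n
B = -3567
B - (176189 + (y(-304, -266) + a(183))) = -3567 - (176189 + (9*(-304) + 183)) = -3567 - (176189 + (-2736 + 183)) = -3567 - (176189 - 2553) = -3567 - 1*173636 = -3567 - 173636 = -177203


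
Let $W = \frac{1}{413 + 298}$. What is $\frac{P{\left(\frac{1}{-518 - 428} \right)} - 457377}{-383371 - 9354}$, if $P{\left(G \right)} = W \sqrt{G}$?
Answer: $\frac{457377}{392725} - \frac{i \sqrt{946}}{264149191350} \approx 1.1646 - 1.1644 \cdot 10^{-10} i$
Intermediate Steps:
$W = \frac{1}{711} \approx 0.0014065$
$P{\left(G \right)} = \frac{\sqrt{G}}{711}$
$\frac{P{\left(\frac{1}{-518 - 428} \right)} - 457377}{-383371 - 9354} = \frac{\frac{\sqrt{\frac{1}{-518 - 428}}}{711} - 457377}{-383371 - 9354} = \frac{\frac{\sqrt{\frac{1}{-946}}}{711} - 457377}{-392725} = \left(\frac{\sqrt{- \frac{1}{946}}}{711} - 457377\right) \left(- \frac{1}{392725}\right) = \left(\frac{\frac{1}{946} i \sqrt{946}}{711} - 457377\right) \left(- \frac{1}{392725}\right) = \left(\frac{i \sqrt{946}}{672606} - 457377\right) \left(- \frac{1}{392725}\right) = \left(-457377 + \frac{i \sqrt{946}}{672606}\right) \left(- \frac{1}{392725}\right) = \frac{457377}{392725} - \frac{i \sqrt{946}}{264149191350}$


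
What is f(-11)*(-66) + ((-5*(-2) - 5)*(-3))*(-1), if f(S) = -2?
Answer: 147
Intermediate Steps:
f(-11)*(-66) + ((-5*(-2) - 5)*(-3))*(-1) = -2*(-66) + ((-5*(-2) - 5)*(-3))*(-1) = 132 + ((10 - 5)*(-3))*(-1) = 132 + (5*(-3))*(-1) = 132 - 15*(-1) = 132 + 15 = 147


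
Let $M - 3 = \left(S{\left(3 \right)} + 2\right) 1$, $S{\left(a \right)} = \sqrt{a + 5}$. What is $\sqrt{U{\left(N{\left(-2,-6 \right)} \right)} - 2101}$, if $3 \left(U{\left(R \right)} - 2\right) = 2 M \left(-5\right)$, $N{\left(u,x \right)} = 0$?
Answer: $\frac{\sqrt{-19041 - 60 \sqrt{2}}}{3} \approx 46.099 i$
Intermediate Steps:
$S{\left(a \right)} = \sqrt{5 + a}$
$M = 5 + 2 \sqrt{2}$ ($M = 3 + \left(\sqrt{5 + 3} + 2\right) 1 = 3 + \left(\sqrt{8} + 2\right) 1 = 3 + \left(2 \sqrt{2} + 2\right) 1 = 3 + \left(2 + 2 \sqrt{2}\right) 1 = 3 + \left(2 + 2 \sqrt{2}\right) = 5 + 2 \sqrt{2} \approx 7.8284$)
$U{\left(R \right)} = - \frac{44}{3} - \frac{20 \sqrt{2}}{3}$ ($U{\left(R \right)} = 2 + \frac{2 \left(5 + 2 \sqrt{2}\right) \left(-5\right)}{3} = 2 + \frac{\left(10 + 4 \sqrt{2}\right) \left(-5\right)}{3} = 2 + \frac{-50 - 20 \sqrt{2}}{3} = 2 - \left(\frac{50}{3} + \frac{20 \sqrt{2}}{3}\right) = - \frac{44}{3} - \frac{20 \sqrt{2}}{3}$)
$\sqrt{U{\left(N{\left(-2,-6 \right)} \right)} - 2101} = \sqrt{\left(- \frac{44}{3} - \frac{20 \sqrt{2}}{3}\right) - 2101} = \sqrt{- \frac{6347}{3} - \frac{20 \sqrt{2}}{3}}$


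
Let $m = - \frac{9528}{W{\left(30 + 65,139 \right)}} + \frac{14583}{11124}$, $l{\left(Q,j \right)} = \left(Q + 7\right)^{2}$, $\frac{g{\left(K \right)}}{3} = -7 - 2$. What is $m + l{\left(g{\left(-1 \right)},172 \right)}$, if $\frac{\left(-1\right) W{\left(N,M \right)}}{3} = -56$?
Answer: $\frac{8944351}{25956} \approx 344.6$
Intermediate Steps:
$W{\left(N,M \right)} = 168$ ($W{\left(N,M \right)} = \left(-3\right) \left(-56\right) = 168$)
$g{\left(K \right)} = -27$ ($g{\left(K \right)} = 3 \left(-7 - 2\right) = 3 \left(-9\right) = -27$)
$l{\left(Q,j \right)} = \left(7 + Q\right)^{2}$
$m = - \frac{1438049}{25956}$ ($m = - \frac{9528}{168} + \frac{14583}{11124} = \left(-9528\right) \frac{1}{168} + 14583 \cdot \frac{1}{11124} = - \frac{397}{7} + \frac{4861}{3708} = - \frac{1438049}{25956} \approx -55.403$)
$m + l{\left(g{\left(-1 \right)},172 \right)} = - \frac{1438049}{25956} + \left(7 - 27\right)^{2} = - \frac{1438049}{25956} + \left(-20\right)^{2} = - \frac{1438049}{25956} + 400 = \frac{8944351}{25956}$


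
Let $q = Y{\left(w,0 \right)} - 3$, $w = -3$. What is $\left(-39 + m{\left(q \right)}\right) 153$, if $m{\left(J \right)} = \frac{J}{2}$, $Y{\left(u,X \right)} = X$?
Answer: $- \frac{12393}{2} \approx -6196.5$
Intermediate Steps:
$q = -3$ ($q = 0 - 3 = -3$)
$m{\left(J \right)} = \frac{J}{2}$ ($m{\left(J \right)} = J \frac{1}{2} = \frac{J}{2}$)
$\left(-39 + m{\left(q \right)}\right) 153 = \left(-39 + \frac{1}{2} \left(-3\right)\right) 153 = \left(-39 - \frac{3}{2}\right) 153 = \left(- \frac{81}{2}\right) 153 = - \frac{12393}{2}$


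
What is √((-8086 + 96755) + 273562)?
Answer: √362231 ≈ 601.86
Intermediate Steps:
√((-8086 + 96755) + 273562) = √(88669 + 273562) = √362231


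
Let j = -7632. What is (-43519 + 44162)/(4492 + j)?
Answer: -643/3140 ≈ -0.20478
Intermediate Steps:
(-43519 + 44162)/(4492 + j) = (-43519 + 44162)/(4492 - 7632) = 643/(-3140) = 643*(-1/3140) = -643/3140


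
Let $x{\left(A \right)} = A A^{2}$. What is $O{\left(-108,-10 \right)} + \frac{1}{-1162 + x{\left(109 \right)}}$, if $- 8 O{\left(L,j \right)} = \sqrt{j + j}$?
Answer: $\frac{1}{1293867} - \frac{i \sqrt{5}}{4} \approx 7.7288 \cdot 10^{-7} - 0.55902 i$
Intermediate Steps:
$O{\left(L,j \right)} = - \frac{\sqrt{2} \sqrt{j}}{8}$ ($O{\left(L,j \right)} = - \frac{\sqrt{j + j}}{8} = - \frac{\sqrt{2 j}}{8} = - \frac{\sqrt{2} \sqrt{j}}{8}$)
$x{\left(A \right)} = A^{3}$
$O{\left(-108,-10 \right)} + \frac{1}{-1162 + x{\left(109 \right)}} = - \frac{\sqrt{2} \sqrt{-10}}{8} + \frac{1}{-1162 + 109^{3}} = - \frac{\sqrt{2} i \sqrt{10}}{8} + \frac{1}{-1162 + 1295029} = - \frac{i \sqrt{5}}{4} + \frac{1}{1293867} = \frac{1}{1293867} - \frac{i \sqrt{5}}{4}$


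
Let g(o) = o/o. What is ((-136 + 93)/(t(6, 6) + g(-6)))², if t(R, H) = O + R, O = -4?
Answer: 1849/9 ≈ 205.44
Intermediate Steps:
g(o) = 1
t(R, H) = -4 + R
((-136 + 93)/(t(6, 6) + g(-6)))² = ((-136 + 93)/((-4 + 6) + 1))² = (-43/(2 + 1))² = (-43/3)² = 1849/9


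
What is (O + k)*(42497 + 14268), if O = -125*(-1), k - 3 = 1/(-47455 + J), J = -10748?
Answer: 422898284995/58203 ≈ 7.2659e+6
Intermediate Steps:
k = 174608/58203 (k = 3 + 1/(-47455 - 10748) = 3 + 1/(-58203) = 3 - 1/58203 = 174608/58203 ≈ 3.0000)
O = 125
(O + k)*(42497 + 14268) = (125 + 174608/58203)*(42497 + 14268) = (7449983/58203)*56765 = 422898284995/58203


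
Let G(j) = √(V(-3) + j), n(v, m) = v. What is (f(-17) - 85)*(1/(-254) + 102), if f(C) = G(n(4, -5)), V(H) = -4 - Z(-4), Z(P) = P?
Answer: -2150281/254 ≈ -8465.7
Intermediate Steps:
V(H) = 0 (V(H) = -4 - 1*(-4) = -4 + 4 = 0)
G(j) = √j (G(j) = √(0 + j) = √j)
f(C) = 2 (f(C) = √4 = 2)
(f(-17) - 85)*(1/(-254) + 102) = (2 - 85)*(1/(-254) + 102) = -83*(-1/254 + 102) = -83*25907/254 = -2150281/254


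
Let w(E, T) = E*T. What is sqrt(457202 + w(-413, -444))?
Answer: 11*sqrt(5294) ≈ 800.36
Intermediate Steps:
sqrt(457202 + w(-413, -444)) = sqrt(457202 - 413*(-444)) = sqrt(457202 + 183372) = sqrt(640574) = 11*sqrt(5294)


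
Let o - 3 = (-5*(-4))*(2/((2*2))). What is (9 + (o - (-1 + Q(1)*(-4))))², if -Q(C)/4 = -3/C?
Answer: 5041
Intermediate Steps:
Q(C) = 12/C (Q(C) = -(-12)/C = 12/C)
o = 13 (o = 3 + (-5*(-4))*(2/((2*2))) = 3 + 20*(2/4) = 3 + 20*(2*(¼)) = 3 + 20*(½) = 3 + 10 = 13)
(9 + (o - (-1 + Q(1)*(-4))))² = (9 + (13 - (-1 + (12/1)*(-4))))² = (9 + (13 - (-1 + (12*1)*(-4))))² = (9 + (13 - (-1 + 12*(-4))))² = (9 + (13 - (-1 - 48)))² = (9 + (13 - 1*(-49)))² = (9 + (13 + 49))² = (9 + 62)² = 71² = 5041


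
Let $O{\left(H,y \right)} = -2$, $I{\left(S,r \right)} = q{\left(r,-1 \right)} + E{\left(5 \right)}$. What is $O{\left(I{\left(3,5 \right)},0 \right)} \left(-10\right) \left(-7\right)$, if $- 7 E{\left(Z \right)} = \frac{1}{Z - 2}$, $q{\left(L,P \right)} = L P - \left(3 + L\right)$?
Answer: $-140$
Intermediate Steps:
$q{\left(L,P \right)} = -3 - L + L P$
$E{\left(Z \right)} = - \frac{1}{7 \left(-2 + Z\right)}$ ($E{\left(Z \right)} = - \frac{1}{7 \left(Z - 2\right)} = - \frac{1}{7 \left(-2 + Z\right)}$)
$I{\left(S,r \right)} = - \frac{64}{21} - 2 r$ ($I{\left(S,r \right)} = \left(-3 - r + r \left(-1\right)\right) - \frac{1}{-14 + 7 \cdot 5} = \left(-3 - r - r\right) - \frac{1}{-14 + 35} = \left(-3 - 2 r\right) - \frac{1}{21} = - \frac{64}{21} - 2 r$)
$O{\left(I{\left(3,5 \right)},0 \right)} \left(-10\right) \left(-7\right) = \left(-2\right) \left(-10\right) \left(-7\right) = 20 \left(-7\right) = -140$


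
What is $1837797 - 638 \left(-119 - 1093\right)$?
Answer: $2611053$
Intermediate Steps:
$1837797 - 638 \left(-119 - 1093\right) = 1837797 - -773256 = 1837797 + 773256 = 2611053$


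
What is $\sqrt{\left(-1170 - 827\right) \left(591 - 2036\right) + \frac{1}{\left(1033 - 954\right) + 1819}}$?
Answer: $\frac{\sqrt{10395331140558}}{1898} \approx 1698.7$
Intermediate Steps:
$\sqrt{\left(-1170 - 827\right) \left(591 - 2036\right) + \frac{1}{\left(1033 - 954\right) + 1819}} = \sqrt{\left(-1997\right) \left(-1445\right) + \frac{1}{79 + 1819}} = \sqrt{2885665 + \frac{1}{1898}} = \sqrt{\frac{5476992171}{1898}} = \frac{\sqrt{10395331140558}}{1898}$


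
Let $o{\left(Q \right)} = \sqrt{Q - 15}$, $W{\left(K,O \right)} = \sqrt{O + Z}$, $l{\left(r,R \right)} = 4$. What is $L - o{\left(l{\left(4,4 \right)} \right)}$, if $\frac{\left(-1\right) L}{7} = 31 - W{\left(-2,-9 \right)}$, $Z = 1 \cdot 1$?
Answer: $-217 - i \sqrt{11} + 14 i \sqrt{2} \approx -217.0 + 16.482 i$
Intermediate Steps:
$Z = 1$
$W{\left(K,O \right)} = \sqrt{1 + O}$ ($W{\left(K,O \right)} = \sqrt{O + 1} = \sqrt{1 + O}$)
$o{\left(Q \right)} = \sqrt{-15 + Q}$
$L = -217 + 14 i \sqrt{2}$ ($L = - 7 \left(31 - \sqrt{1 - 9}\right) = - 7 \left(31 - \sqrt{-8}\right) = - 7 \left(31 - 2 i \sqrt{2}\right) = -217 + 14 i \sqrt{2} \approx -217.0 + 19.799 i$)
$L - o{\left(l{\left(4,4 \right)} \right)} = \left(-217 + 14 i \sqrt{2}\right) - \sqrt{-15 + 4} = \left(-217 + 14 i \sqrt{2}\right) - \sqrt{-11} = \left(-217 + 14 i \sqrt{2}\right) - i \sqrt{11} = -217 - i \sqrt{11} + 14 i \sqrt{2}$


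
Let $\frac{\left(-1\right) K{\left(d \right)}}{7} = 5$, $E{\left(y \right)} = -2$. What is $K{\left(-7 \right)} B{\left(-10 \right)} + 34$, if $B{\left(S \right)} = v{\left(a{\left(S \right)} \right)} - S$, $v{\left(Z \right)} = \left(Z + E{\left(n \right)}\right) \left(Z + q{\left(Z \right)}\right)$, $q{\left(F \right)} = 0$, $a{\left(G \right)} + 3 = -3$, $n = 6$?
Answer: $-1996$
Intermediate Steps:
$a{\left(G \right)} = -6$ ($a{\left(G \right)} = -3 - 3 = -6$)
$v{\left(Z \right)} = Z \left(-2 + Z\right)$ ($v{\left(Z \right)} = \left(Z - 2\right) \left(Z + 0\right) = \left(-2 + Z\right) Z = Z \left(-2 + Z\right)$)
$K{\left(d \right)} = -35$ ($K{\left(d \right)} = \left(-7\right) 5 = -35$)
$B{\left(S \right)} = 48 - S$ ($B{\left(S \right)} = - 6 \left(-2 - 6\right) - S = \left(-6\right) \left(-8\right) - S = 48 - S$)
$K{\left(-7 \right)} B{\left(-10 \right)} + 34 = - 35 \left(48 - -10\right) + 34 = - 35 \left(48 + 10\right) + 34 = \left(-35\right) 58 + 34 = -2030 + 34 = -1996$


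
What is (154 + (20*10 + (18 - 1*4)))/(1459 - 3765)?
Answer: -184/1153 ≈ -0.15958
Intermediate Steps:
(154 + (20*10 + (18 - 1*4)))/(1459 - 3765) = (154 + (200 + (18 - 4)))/(-2306) = (154 + (200 + 14))*(-1/2306) = (154 + 214)*(-1/2306) = 368*(-1/2306) = -184/1153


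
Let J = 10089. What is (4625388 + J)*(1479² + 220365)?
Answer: 11161329333462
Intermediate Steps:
(4625388 + J)*(1479² + 220365) = (4625388 + 10089)*(1479² + 220365) = 4635477*(2187441 + 220365) = 4635477*2407806 = 11161329333462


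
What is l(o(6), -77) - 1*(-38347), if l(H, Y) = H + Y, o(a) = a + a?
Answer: 38282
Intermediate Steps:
o(a) = 2*a
l(o(6), -77) - 1*(-38347) = (2*6 - 77) - 1*(-38347) = (12 - 77) + 38347 = -65 + 38347 = 38282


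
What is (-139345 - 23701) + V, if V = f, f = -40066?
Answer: -203112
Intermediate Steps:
V = -40066
(-139345 - 23701) + V = (-139345 - 23701) - 40066 = -163046 - 40066 = -203112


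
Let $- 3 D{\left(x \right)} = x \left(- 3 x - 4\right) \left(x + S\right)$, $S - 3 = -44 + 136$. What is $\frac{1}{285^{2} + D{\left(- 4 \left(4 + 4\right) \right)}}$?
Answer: $\frac{1}{143049} \approx 6.9906 \cdot 10^{-6}$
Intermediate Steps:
$S = 95$ ($S = 3 + \left(-44 + 136\right) = 3 + 92 = 95$)
$D{\left(x \right)} = - \frac{x \left(-4 - 3 x\right) \left(95 + x\right)}{3}$ ($D{\left(x \right)} = - \frac{x \left(- 3 x - 4\right) \left(x + 95\right)}{3} = - \frac{x \left(-4 - 3 x\right) \left(95 + x\right)}{3}$)
$\frac{1}{285^{2} + D{\left(- 4 \left(4 + 4\right) \right)}} = \frac{1}{285^{2} + \frac{- 4 \left(4 + 4\right) \left(380 + 3 \left(- 4 \left(4 + 4\right)\right)^{2} + 289 \left(- 4 \left(4 + 4\right)\right)\right)}{3}} = \frac{1}{81225 + \frac{\left(-4\right) 8 \left(380 + 3 \left(\left(-4\right) 8\right)^{2} + 289 \left(\left(-4\right) 8\right)\right)}{3}} = \frac{1}{81225 + \frac{1}{3} \left(-32\right) \left(380 + 3 \left(-32\right)^{2} + 289 \left(-32\right)\right)} = \frac{1}{81225 + \frac{1}{3} \left(-32\right) \left(380 + 3 \cdot 1024 - 9248\right)} = \frac{1}{81225 + \frac{1}{3} \left(-32\right) \left(380 + 3072 - 9248\right)} = \frac{1}{81225 + \frac{1}{3} \left(-32\right) \left(-5796\right)} = \frac{1}{81225 + 61824} = \frac{1}{143049}$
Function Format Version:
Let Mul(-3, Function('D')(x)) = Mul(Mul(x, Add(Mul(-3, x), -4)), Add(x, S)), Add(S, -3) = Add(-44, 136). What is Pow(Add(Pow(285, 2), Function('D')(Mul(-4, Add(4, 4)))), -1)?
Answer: Rational(1, 143049) ≈ 6.9906e-6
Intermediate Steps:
S = 95 (S = Add(3, Add(-44, 136)) = Add(3, 92) = 95)
Function('D')(x) = Mul(Rational(-1, 3), x, Add(-4, Mul(-3, x)), Add(95, x)) (Function('D')(x) = Mul(Rational(-1, 3), Mul(Mul(x, Add(Mul(-3, x), -4)), Add(x, 95))) = Mul(Rational(-1, 3), Mul(Mul(x, Add(-4, Mul(-3, x))), Add(95, x))) = Mul(Rational(-1, 3), Mul(x, Add(-4, Mul(-3, x)), Add(95, x))) = Mul(Rational(-1, 3), x, Add(-4, Mul(-3, x)), Add(95, x)))
Pow(Add(Pow(285, 2), Function('D')(Mul(-4, Add(4, 4)))), -1) = Pow(Add(Pow(285, 2), Mul(Rational(1, 3), Mul(-4, Add(4, 4)), Add(380, Mul(3, Pow(Mul(-4, Add(4, 4)), 2)), Mul(289, Mul(-4, Add(4, 4)))))), -1) = Pow(Add(81225, Mul(Rational(1, 3), Mul(-4, 8), Add(380, Mul(3, Pow(Mul(-4, 8), 2)), Mul(289, Mul(-4, 8))))), -1) = Pow(Add(81225, Mul(Rational(1, 3), -32, Add(380, Mul(3, Pow(-32, 2)), Mul(289, -32)))), -1) = Pow(Add(81225, Mul(Rational(1, 3), -32, Add(380, Mul(3, 1024), -9248))), -1) = Pow(Add(81225, Mul(Rational(1, 3), -32, Add(380, 3072, -9248))), -1) = Pow(Add(81225, Mul(Rational(1, 3), -32, -5796)), -1) = Pow(Add(81225, 61824), -1) = Pow(143049, -1) = Rational(1, 143049)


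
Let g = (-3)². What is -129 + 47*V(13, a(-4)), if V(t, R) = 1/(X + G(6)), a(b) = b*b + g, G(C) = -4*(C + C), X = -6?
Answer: -7013/54 ≈ -129.87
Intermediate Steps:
G(C) = -8*C
g = 9
a(b) = 9 + b² (a(b) = b*b + 9 = b² + 9 = 9 + b²)
V(t, R) = -1/54 (V(t, R) = 1/(-6 - 8*6) = 1/(-6 - 48) = 1/(-54) = -1/54)
-129 + 47*V(13, a(-4)) = -129 + 47*(-1/54) = -129 - 47/54 = -7013/54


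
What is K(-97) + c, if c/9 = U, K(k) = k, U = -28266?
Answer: -254491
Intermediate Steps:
c = -254394 (c = 9*(-28266) = -254394)
K(-97) + c = -97 - 254394 = -254491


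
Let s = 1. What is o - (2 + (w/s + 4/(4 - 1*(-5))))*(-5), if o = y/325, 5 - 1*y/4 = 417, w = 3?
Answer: 64793/2925 ≈ 22.151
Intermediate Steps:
y = -1648 (y = 20 - 4*417 = 20 - 1668 = -1648)
o = -1648/325 ≈ -5.0708
o - (2 + (w/s + 4/(4 - 1*(-5))))*(-5) = -1648/325 - (2 + (3/1 + 4/(4 - 1*(-5))))*(-5) = -1648/325 - (2 + (3*1 + 4/(4 + 5)))*(-5) = -1648/325 - (2 + (3 + 4/9))*(-5) = -1648/325 - (2 + 31/9)*(-5) = -1648/325 - 49*(-5)/9 = -1648/325 - 1*(-245/9) = -1648/325 + 245/9 = 64793/2925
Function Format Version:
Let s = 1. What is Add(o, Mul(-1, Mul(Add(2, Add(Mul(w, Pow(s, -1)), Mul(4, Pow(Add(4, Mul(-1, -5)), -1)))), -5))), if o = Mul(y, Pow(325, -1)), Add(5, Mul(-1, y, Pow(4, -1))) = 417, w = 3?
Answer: Rational(64793, 2925) ≈ 22.151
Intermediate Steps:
y = -1648 (y = Add(20, Mul(-4, 417)) = Add(20, -1668) = -1648)
o = Rational(-1648, 325) (o = Mul(-1648, Pow(325, -1)) = Mul(-1648, Rational(1, 325)) = Rational(-1648, 325) ≈ -5.0708)
Add(o, Mul(-1, Mul(Add(2, Add(Mul(w, Pow(s, -1)), Mul(4, Pow(Add(4, Mul(-1, -5)), -1)))), -5))) = Add(Rational(-1648, 325), Mul(-1, Mul(Add(2, Add(Mul(3, Pow(1, -1)), Mul(4, Pow(Add(4, Mul(-1, -5)), -1)))), -5))) = Add(Rational(-1648, 325), Mul(-1, Mul(Add(2, Add(Mul(3, 1), Mul(4, Pow(Add(4, 5), -1)))), -5))) = Add(Rational(-1648, 325), Mul(-1, Mul(Add(2, Add(3, Mul(4, Pow(9, -1)))), -5))) = Add(Rational(-1648, 325), Mul(-1, Mul(Add(2, Add(3, Mul(4, Rational(1, 9)))), -5))) = Add(Rational(-1648, 325), Mul(-1, Mul(Add(2, Add(3, Rational(4, 9))), -5))) = Add(Rational(-1648, 325), Mul(-1, Mul(Add(2, Rational(31, 9)), -5))) = Add(Rational(-1648, 325), Mul(-1, Mul(Rational(49, 9), -5))) = Add(Rational(-1648, 325), Mul(-1, Rational(-245, 9))) = Add(Rational(-1648, 325), Rational(245, 9)) = Rational(64793, 2925)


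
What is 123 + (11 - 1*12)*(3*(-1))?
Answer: 126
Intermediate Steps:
123 + (11 - 1*12)*(3*(-1)) = 123 + (11 - 12)*(-3) = 123 - 1*(-3) = 123 + 3 = 126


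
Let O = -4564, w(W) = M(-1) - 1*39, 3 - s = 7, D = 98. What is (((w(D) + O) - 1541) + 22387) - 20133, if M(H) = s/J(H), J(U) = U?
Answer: -3886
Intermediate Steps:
s = -4 (s = 3 - 1*7 = 3 - 7 = -4)
M(H) = -4/H
w(W) = -35 (w(W) = -4/(-1) - 1*39 = -4*(-1) - 39 = 4 - 39 = -35)
(((w(D) + O) - 1541) + 22387) - 20133 = (((-35 - 4564) - 1541) + 22387) - 20133 = ((-4599 - 1541) + 22387) - 20133 = (-6140 + 22387) - 20133 = 16247 - 20133 = -3886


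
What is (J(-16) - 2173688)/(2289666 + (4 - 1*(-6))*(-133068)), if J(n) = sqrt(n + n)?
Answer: -1086844/479493 + 2*I*sqrt(2)/479493 ≈ -2.2667 + 5.8988e-6*I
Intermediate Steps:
J(n) = sqrt(2)*sqrt(n) (J(n) = sqrt(2*n) = sqrt(2)*sqrt(n))
(J(-16) - 2173688)/(2289666 + (4 - 1*(-6))*(-133068)) = (sqrt(2)*sqrt(-16) - 2173688)/(2289666 + (4 - 1*(-6))*(-133068)) = (sqrt(2)*(4*I) - 2173688)/(2289666 + (4 + 6)*(-133068)) = (4*I*sqrt(2) - 2173688)/(2289666 + 10*(-133068)) = (-2173688 + 4*I*sqrt(2))/(2289666 - 1330680) = (-2173688 + 4*I*sqrt(2))/958986 = (-2173688 + 4*I*sqrt(2))*(1/958986) = -1086844/479493 + 2*I*sqrt(2)/479493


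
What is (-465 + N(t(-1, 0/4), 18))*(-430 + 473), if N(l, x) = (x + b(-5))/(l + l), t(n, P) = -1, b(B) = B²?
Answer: -41839/2 ≈ -20920.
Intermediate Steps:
N(l, x) = (25 + x)/(2*l) (N(l, x) = (x + (-5)²)/(l + l) = (x + 25)/((2*l)) = (25 + x)*(1/(2*l)) = (25 + x)/(2*l))
(-465 + N(t(-1, 0/4), 18))*(-430 + 473) = (-465 + (½)*(25 + 18)/(-1))*(-430 + 473) = (-465 + (½)*(-1)*43)*43 = (-465 - 43/2)*43 = -973/2*43 = -41839/2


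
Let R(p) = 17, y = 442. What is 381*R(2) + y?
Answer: 6919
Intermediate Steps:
381*R(2) + y = 381*17 + 442 = 6477 + 442 = 6919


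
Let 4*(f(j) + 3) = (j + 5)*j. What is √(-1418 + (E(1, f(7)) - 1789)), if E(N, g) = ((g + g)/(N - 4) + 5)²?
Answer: I*√3158 ≈ 56.196*I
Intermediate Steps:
f(j) = -3 + j*(5 + j)/4 (f(j) = -3 + ((j + 5)*j)/4 = -3 + ((5 + j)*j)/4 = -3 + (j*(5 + j))/4 = -3 + j*(5 + j)/4)
E(N, g) = (5 + 2*g/(-4 + N))² (E(N, g) = ((2*g)/(-4 + N) + 5)² = (2*g/(-4 + N) + 5)² = (5 + 2*g/(-4 + N))²)
√(-1418 + (E(1, f(7)) - 1789)) = √(-1418 + ((-20 + 2*(-3 + (¼)*7² + (5/4)*7) + 5*1)²/(-4 + 1)² - 1789)) = √(-1418 + ((-20 + 2*(-3 + (¼)*49 + 35/4) + 5)²/(-3)² - 1789)) = √(-1418 + ((-20 + 2*(-3 + 49/4 + 35/4) + 5)²/9 - 1789)) = √(-1418 + ((-20 + 2*18 + 5)²/9 - 1789)) = √(-1418 + ((-20 + 36 + 5)²/9 - 1789)) = √(-1418 + ((⅑)*21² - 1789)) = √(-1418 + ((⅑)*441 - 1789)) = √(-1418 + (49 - 1789)) = √(-1418 - 1740) = √(-3158) = I*√3158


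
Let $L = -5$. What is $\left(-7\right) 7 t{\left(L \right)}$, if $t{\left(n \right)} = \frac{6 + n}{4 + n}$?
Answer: $49$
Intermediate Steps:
$t{\left(n \right)} = \frac{6 + n}{4 + n}$
$\left(-7\right) 7 t{\left(L \right)} = \left(-7\right) 7 \frac{6 - 5}{4 - 5} = - 49 \frac{1}{-1} \cdot 1 = - 49 \left(\left(-1\right) 1\right) = \left(-49\right) \left(-1\right) = 49$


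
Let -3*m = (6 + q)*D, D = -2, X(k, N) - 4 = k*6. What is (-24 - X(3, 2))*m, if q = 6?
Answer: -368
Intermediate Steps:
X(k, N) = 4 + 6*k (X(k, N) = 4 + k*6 = 4 + 6*k)
m = 8 (m = -(6 + 6)*(-2)/3 = -4*(-2) = -⅓*(-24) = 8)
(-24 - X(3, 2))*m = (-24 - (4 + 6*3))*8 = (-24 - (4 + 18))*8 = (-24 - 1*22)*8 = (-24 - 22)*8 = -46*8 = -368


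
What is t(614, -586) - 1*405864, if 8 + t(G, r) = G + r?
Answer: -405844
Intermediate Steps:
t(G, r) = -8 + G + r (t(G, r) = -8 + (G + r) = -8 + G + r)
t(614, -586) - 1*405864 = (-8 + 614 - 586) - 1*405864 = 20 - 405864 = -405844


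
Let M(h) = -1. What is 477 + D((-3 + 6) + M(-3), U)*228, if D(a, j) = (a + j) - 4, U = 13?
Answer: 2985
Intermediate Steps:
D(a, j) = -4 + a + j
477 + D((-3 + 6) + M(-3), U)*228 = 477 + (-4 + ((-3 + 6) - 1) + 13)*228 = 477 + (-4 + (3 - 1) + 13)*228 = 477 + (-4 + 2 + 13)*228 = 477 + 11*228 = 477 + 2508 = 2985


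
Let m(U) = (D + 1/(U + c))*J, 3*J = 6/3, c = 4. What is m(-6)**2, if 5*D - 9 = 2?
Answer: 289/225 ≈ 1.2844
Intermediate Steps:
D = 11/5 (D = 9/5 + (1/5)*2 = 9/5 + 2/5 = 11/5 ≈ 2.2000)
J = 2/3 (J = (6/3)/3 = (6*(1/3))/3 = (1/3)*2 = 2/3 ≈ 0.66667)
m(U) = 22/15 + 2/(3*(4 + U)) (m(U) = (11/5 + 1/(U + 4))*(2/3) = (11/5 + 1/(4 + U))*(2/3) = 22/15 + 2/(3*(4 + U)))
m(-6)**2 = (2*(49 + 11*(-6))/(15*(4 - 6)))**2 = ((2/15)*(49 - 66)/(-2))**2 = ((2/15)*(-1/2)*(-17))**2 = (17/15)**2 = 289/225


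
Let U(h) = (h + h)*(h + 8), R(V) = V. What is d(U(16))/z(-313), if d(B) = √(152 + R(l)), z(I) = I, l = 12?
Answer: -2*√41/313 ≈ -0.040915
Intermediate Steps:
U(h) = 2*h*(8 + h) (U(h) = (2*h)*(8 + h) = 2*h*(8 + h))
d(B) = 2*√41 (d(B) = √(152 + 12) = √164 = 2*√41)
d(U(16))/z(-313) = (2*√41)/(-313) = (2*√41)*(-1/313) = -2*√41/313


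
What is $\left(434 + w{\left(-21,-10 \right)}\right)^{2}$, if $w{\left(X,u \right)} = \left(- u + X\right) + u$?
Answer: $170569$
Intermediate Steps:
$w{\left(X,u \right)} = X$ ($w{\left(X,u \right)} = \left(X - u\right) + u = X$)
$\left(434 + w{\left(-21,-10 \right)}\right)^{2} = \left(434 - 21\right)^{2} = 413^{2} = 170569$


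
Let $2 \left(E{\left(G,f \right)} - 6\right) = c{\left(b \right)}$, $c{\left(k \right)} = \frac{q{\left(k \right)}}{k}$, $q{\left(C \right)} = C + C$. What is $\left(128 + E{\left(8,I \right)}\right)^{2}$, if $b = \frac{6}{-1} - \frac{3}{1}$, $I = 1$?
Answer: $18225$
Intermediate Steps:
$q{\left(C \right)} = 2 C$
$b = -9$ ($b = 6 \left(-1\right) - 3 = -6 - 3 = -9$)
$c{\left(k \right)} = 2$ ($c{\left(k \right)} = \frac{2 k}{k} = 2$)
$E{\left(G,f \right)} = 7$ ($E{\left(G,f \right)} = 6 + \frac{1}{2} \cdot 2 = 6 + 1 = 7$)
$\left(128 + E{\left(8,I \right)}\right)^{2} = \left(128 + 7\right)^{2} = 135^{2} = 18225$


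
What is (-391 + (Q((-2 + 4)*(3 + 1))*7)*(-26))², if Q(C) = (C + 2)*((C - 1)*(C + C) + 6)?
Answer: 46289952801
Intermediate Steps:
Q(C) = (2 + C)*(6 + 2*C*(-1 + C)) (Q(C) = (2 + C)*((-1 + C)*(2*C) + 6) = (2 + C)*(2*C*(-1 + C) + 6) = (2 + C)*(6 + 2*C*(-1 + C)))
(-391 + (Q((-2 + 4)*(3 + 1))*7)*(-26))² = (-391 + ((12 + 2*((-2 + 4)*(3 + 1)) + 2*((-2 + 4)*(3 + 1))² + 2*((-2 + 4)*(3 + 1))³)*7)*(-26))² = (-391 + ((12 + 2*(2*4) + 2*(2*4)² + 2*(2*4)³)*7)*(-26))² = (-391 + ((12 + 2*8 + 2*8² + 2*8³)*7)*(-26))² = (-391 + ((12 + 16 + 2*64 + 2*512)*7)*(-26))² = (-391 + ((12 + 16 + 128 + 1024)*7)*(-26))² = (-391 + (1180*7)*(-26))² = (-391 + 8260*(-26))² = (-391 - 214760)² = (-215151)² = 46289952801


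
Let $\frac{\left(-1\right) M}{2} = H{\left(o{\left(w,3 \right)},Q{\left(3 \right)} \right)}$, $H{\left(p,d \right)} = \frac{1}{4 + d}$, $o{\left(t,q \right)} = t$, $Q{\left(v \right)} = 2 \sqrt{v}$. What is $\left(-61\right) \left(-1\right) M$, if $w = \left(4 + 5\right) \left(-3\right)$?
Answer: $-122 + 61 \sqrt{3} \approx -16.345$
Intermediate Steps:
$w = -27$ ($w = 9 \left(-3\right) = -27$)
$M = - \frac{2}{4 + 2 \sqrt{3}} \approx -0.26795$
$\left(-61\right) \left(-1\right) M = \left(-61\right) \left(-1\right) \left(-2 + \sqrt{3}\right) = 61 \left(-2 + \sqrt{3}\right) = -122 + 61 \sqrt{3}$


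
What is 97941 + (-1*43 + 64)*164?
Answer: 101385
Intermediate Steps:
97941 + (-1*43 + 64)*164 = 97941 + (-43 + 64)*164 = 97941 + 21*164 = 97941 + 3444 = 101385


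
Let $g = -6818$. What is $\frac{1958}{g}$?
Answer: $- \frac{979}{3409} \approx -0.28718$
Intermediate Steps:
$\frac{1958}{g} = \frac{1958}{-6818} = 1958 \left(- \frac{1}{6818}\right) = - \frac{979}{3409}$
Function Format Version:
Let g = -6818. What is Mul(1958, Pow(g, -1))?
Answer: Rational(-979, 3409) ≈ -0.28718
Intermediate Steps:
Mul(1958, Pow(g, -1)) = Mul(1958, Pow(-6818, -1)) = Mul(1958, Rational(-1, 6818)) = Rational(-979, 3409)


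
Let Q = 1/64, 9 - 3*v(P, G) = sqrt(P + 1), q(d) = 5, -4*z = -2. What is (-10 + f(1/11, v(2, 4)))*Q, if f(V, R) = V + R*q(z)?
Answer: 7/88 - 5*sqrt(3)/192 ≈ 0.034440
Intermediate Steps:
z = 1/2 (z = -1/4*(-2) = 1/2 ≈ 0.50000)
v(P, G) = 3 - sqrt(1 + P)/3 (v(P, G) = 3 - sqrt(P + 1)/3 = 3 - sqrt(1 + P)/3)
f(V, R) = V + 5*R (f(V, R) = V + R*5 = V + 5*R)
Q = 1/64 ≈ 0.015625
(-10 + f(1/11, v(2, 4)))*Q = (-10 + (1/11 + 5*(3 - sqrt(1 + 2)/3)))*(1/64) = (-10 + (1/11 + 5*(3 - sqrt(3)/3)))*(1/64) = (-10 + (1/11 + (15 - 5*sqrt(3)/3)))*(1/64) = (-10 + (166/11 - 5*sqrt(3)/3))*(1/64) = (56/11 - 5*sqrt(3)/3)*(1/64) = 7/88 - 5*sqrt(3)/192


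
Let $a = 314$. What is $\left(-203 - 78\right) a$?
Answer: $-88234$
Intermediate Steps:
$\left(-203 - 78\right) a = \left(-203 - 78\right) 314 = \left(-281\right) 314 = -88234$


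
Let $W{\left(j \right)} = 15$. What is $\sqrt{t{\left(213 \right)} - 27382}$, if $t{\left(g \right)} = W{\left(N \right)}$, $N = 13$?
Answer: $i \sqrt{27367} \approx 165.43 i$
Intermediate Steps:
$t{\left(g \right)} = 15$
$\sqrt{t{\left(213 \right)} - 27382} = \sqrt{15 - 27382} = \sqrt{-27367} = i \sqrt{27367}$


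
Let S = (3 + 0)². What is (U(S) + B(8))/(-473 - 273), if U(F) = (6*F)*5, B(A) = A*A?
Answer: -167/373 ≈ -0.44772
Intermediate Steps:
S = 9 (S = 3² = 9)
B(A) = A²
U(F) = 30*F
(U(S) + B(8))/(-473 - 273) = (30*9 + 8²)/(-473 - 273) = (270 + 64)/(-746) = 334*(-1/746) = -167/373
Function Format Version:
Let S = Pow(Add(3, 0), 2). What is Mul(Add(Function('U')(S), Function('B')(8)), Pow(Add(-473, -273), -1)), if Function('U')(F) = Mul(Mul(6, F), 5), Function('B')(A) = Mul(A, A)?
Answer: Rational(-167, 373) ≈ -0.44772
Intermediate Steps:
S = 9 (S = Pow(3, 2) = 9)
Function('B')(A) = Pow(A, 2)
Function('U')(F) = Mul(30, F)
Mul(Add(Function('U')(S), Function('B')(8)), Pow(Add(-473, -273), -1)) = Mul(Add(Mul(30, 9), Pow(8, 2)), Pow(Add(-473, -273), -1)) = Mul(Add(270, 64), Pow(-746, -1)) = Mul(334, Rational(-1, 746)) = Rational(-167, 373)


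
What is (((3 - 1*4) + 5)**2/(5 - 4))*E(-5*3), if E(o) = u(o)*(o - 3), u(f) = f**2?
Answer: -64800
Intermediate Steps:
E(o) = o**2*(-3 + o) (E(o) = o**2*(o - 3) = o**2*(-3 + o))
(((3 - 1*4) + 5)**2/(5 - 4))*E(-5*3) = (((3 - 1*4) + 5)**2/(5 - 4))*((-5*3)**2*(-3 - 5*3)) = (((3 - 4) + 5)**2/1)*((-15)**2*(-3 - 15)) = (1*(-1 + 5)**2)*(225*(-18)) = (1*4**2)*(-4050) = (1*16)*(-4050) = 16*(-4050) = -64800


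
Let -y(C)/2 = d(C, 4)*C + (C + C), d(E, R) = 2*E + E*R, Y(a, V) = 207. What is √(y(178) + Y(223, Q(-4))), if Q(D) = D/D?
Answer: I*√380713 ≈ 617.02*I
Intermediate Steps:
Q(D) = 1
y(C) = -12*C² - 4*C (y(C) = -2*((C*(2 + 4))*C + (C + C)) = -2*((C*6)*C + 2*C) = -2*((6*C)*C + 2*C) = -2*(6*C² + 2*C) = -2*(2*C + 6*C²) = -12*C² - 4*C)
√(y(178) + Y(223, Q(-4))) = √(-4*178*(1 + 3*178) + 207) = √(-4*178*(1 + 534) + 207) = √(-4*178*535 + 207) = √(-380920 + 207) = √(-380713) = I*√380713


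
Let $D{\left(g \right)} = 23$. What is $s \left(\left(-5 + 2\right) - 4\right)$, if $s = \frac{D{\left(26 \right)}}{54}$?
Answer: $- \frac{161}{54} \approx -2.9815$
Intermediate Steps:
$s = \frac{23}{54} \approx 0.42593$
$s \left(\left(-5 + 2\right) - 4\right) = \frac{23 \left(\left(-5 + 2\right) - 4\right)}{54} = \frac{23 \left(-3 - 4\right)}{54} = \frac{23}{54} \left(-7\right) = - \frac{161}{54}$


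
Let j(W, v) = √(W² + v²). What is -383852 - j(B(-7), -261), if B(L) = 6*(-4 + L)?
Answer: -383852 - 3*√8053 ≈ -3.8412e+5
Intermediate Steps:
B(L) = -24 + 6*L
-383852 - j(B(-7), -261) = -383852 - √((-24 + 6*(-7))² + (-261)²) = -383852 - √((-24 - 42)² + 68121) = -383852 - √((-66)² + 68121) = -383852 - √(4356 + 68121) = -383852 - √72477 = -383852 - 3*√8053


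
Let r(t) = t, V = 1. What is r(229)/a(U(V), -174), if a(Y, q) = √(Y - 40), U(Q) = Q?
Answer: -229*I*√39/39 ≈ -36.669*I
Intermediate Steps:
a(Y, q) = √(-40 + Y)
r(229)/a(U(V), -174) = 229/(√(-40 + 1)) = 229/(√(-39)) = 229/((I*√39)) = 229*(-I*√39/39) = -229*I*√39/39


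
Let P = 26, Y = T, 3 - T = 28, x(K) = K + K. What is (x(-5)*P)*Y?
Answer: 6500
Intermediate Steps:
x(K) = 2*K
T = -25 (T = 3 - 1*28 = 3 - 28 = -25)
Y = -25
(x(-5)*P)*Y = ((2*(-5))*26)*(-25) = -10*26*(-25) = -260*(-25) = 6500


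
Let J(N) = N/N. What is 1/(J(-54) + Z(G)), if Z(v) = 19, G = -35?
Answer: 1/20 ≈ 0.050000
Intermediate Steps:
J(N) = 1
1/(J(-54) + Z(G)) = 1/(1 + 19) = 1/20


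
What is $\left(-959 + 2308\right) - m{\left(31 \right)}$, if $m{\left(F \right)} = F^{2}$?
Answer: $388$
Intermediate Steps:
$\left(-959 + 2308\right) - m{\left(31 \right)} = \left(-959 + 2308\right) - 31^{2} = 1349 - 961 = 388$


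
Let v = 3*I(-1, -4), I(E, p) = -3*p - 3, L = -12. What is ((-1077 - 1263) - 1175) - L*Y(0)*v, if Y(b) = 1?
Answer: -3191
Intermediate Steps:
I(E, p) = -3 - 3*p
v = 27 (v = 3*(-3 - 3*(-4)) = 3*(-3 + 12) = 3*9 = 27)
((-1077 - 1263) - 1175) - L*Y(0)*v = ((-1077 - 1263) - 1175) - (-12*1)*27 = (-2340 - 1175) - (-12)*27 = -3515 - 1*(-324) = -3515 + 324 = -3191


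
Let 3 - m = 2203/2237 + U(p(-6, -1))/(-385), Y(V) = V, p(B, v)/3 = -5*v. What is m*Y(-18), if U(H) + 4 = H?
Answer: -2880306/78295 ≈ -36.788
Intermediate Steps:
p(B, v) = -15*v (p(B, v) = 3*(-5*v) = -15*v)
U(H) = -4 + H
m = 160017/78295 (m = 3 - (2203/2237 + (-4 - 15*(-1))/(-385)) = 3 - (2203*(1/2237) + (-4 + 15)*(-1/385)) = 3 - (2203/2237 + 11*(-1/385)) = 3 - (2203/2237 - 1/35) = 3 - 1*74868/78295 = 3 - 74868/78295 = 160017/78295 ≈ 2.0438)
m*Y(-18) = (160017/78295)*(-18) = -2880306/78295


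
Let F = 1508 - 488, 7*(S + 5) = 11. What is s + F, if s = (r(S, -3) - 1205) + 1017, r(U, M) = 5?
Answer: 837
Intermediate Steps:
S = -24/7 (S = -5 + (⅐)*11 = -5 + 11/7 = -24/7 ≈ -3.4286)
F = 1020
s = -183 (s = (5 - 1205) + 1017 = -1200 + 1017 = -183)
s + F = -183 + 1020 = 837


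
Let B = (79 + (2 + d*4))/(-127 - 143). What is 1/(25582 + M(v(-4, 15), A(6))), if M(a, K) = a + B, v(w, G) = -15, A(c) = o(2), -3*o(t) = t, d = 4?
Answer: 270/6902993 ≈ 3.9113e-5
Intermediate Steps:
o(t) = -t/3
A(c) = -2/3 (A(c) = -1/3*2 = -2/3)
B = -97/270 (B = (79 + (2 + 4*4))/(-127 - 143) = (79 + (2 + 16))/(-270) = (79 + 18)*(-1/270) = 97*(-1/270) = -97/270 ≈ -0.35926)
M(a, K) = -97/270 + a (M(a, K) = a - 97/270 = -97/270 + a)
1/(25582 + M(v(-4, 15), A(6))) = 1/(25582 + (-97/270 - 15)) = 1/(25582 - 4147/270) = 1/(6902993/270) = 270/6902993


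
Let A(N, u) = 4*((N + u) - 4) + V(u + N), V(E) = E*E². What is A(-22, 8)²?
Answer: 7929856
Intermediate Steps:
V(E) = E³
A(N, u) = -16 + (N + u)³ + 4*N + 4*u (A(N, u) = 4*((N + u) - 4) + (u + N)³ = 4*(-4 + N + u) + (N + u)³ = (-16 + 4*N + 4*u) + (N + u)³ = -16 + (N + u)³ + 4*N + 4*u)
A(-22, 8)² = (-16 + (-22 + 8)³ + 4*(-22) + 4*8)² = (-16 + (-14)³ - 88 + 32)² = (-16 - 2744 - 88 + 32)² = (-2816)² = 7929856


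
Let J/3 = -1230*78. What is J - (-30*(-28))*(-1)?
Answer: -286980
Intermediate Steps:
J = -287820 (J = 3*(-1230*78) = 3*(-95940) = -287820)
J - (-30*(-28))*(-1) = -287820 - (-30*(-28))*(-1) = -287820 - 840*(-1) = -287820 - 1*(-840) = -287820 + 840 = -286980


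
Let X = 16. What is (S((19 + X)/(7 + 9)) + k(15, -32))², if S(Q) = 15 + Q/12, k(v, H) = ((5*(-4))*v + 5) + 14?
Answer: 2604775369/36864 ≈ 70659.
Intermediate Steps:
k(v, H) = 19 - 20*v (k(v, H) = (-20*v + 5) + 14 = (5 - 20*v) + 14 = 19 - 20*v)
S(Q) = 15 + Q/12 (S(Q) = 15 + Q*(1/12) = 15 + Q/12)
(S((19 + X)/(7 + 9)) + k(15, -32))² = ((15 + ((19 + 16)/(7 + 9))/12) + (19 - 20*15))² = ((15 + (35/16)/12) + (19 - 300))² = ((15 + (35*(1/16))/12) - 281)² = ((15 + (1/12)*(35/16)) - 281)² = ((15 + 35/192) - 281)² = (2915/192 - 281)² = (-51037/192)² = 2604775369/36864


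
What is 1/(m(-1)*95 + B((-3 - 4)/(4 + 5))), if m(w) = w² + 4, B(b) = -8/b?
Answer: 7/3397 ≈ 0.0020606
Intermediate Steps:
m(w) = 4 + w²
1/(m(-1)*95 + B((-3 - 4)/(4 + 5))) = 1/((4 + (-1)²)*95 - 8*(4 + 5)/(-3 - 4)) = 1/((4 + 1)*95 - 8/((-7/9))) = 1/(5*95 - 8/((-7*⅑))) = 1/(475 - 8/(-7/9)) = 1/(475 - 8*(-9/7)) = 1/(475 + 72/7) = 1/(3397/7) = 7/3397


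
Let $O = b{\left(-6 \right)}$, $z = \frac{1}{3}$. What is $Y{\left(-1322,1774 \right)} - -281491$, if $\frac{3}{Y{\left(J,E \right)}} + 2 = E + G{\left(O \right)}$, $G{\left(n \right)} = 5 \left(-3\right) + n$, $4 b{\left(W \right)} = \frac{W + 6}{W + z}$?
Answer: $\frac{494579690}{1757} \approx 2.8149 \cdot 10^{5}$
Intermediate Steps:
$z = \frac{1}{3} \approx 0.33333$
$b{\left(W \right)} = \frac{6 + W}{4 \left(\frac{1}{3} + W\right)}$ ($b{\left(W \right)} = \frac{\left(W + 6\right) \frac{1}{W + \frac{1}{3}}}{4} = \frac{\left(6 + W\right) \frac{1}{\frac{1}{3} + W}}{4} = \frac{\frac{1}{\frac{1}{3} + W} \left(6 + W\right)}{4} = \frac{6 + W}{4 \left(\frac{1}{3} + W\right)}$)
$O = 0$ ($O = \frac{3 \left(6 - 6\right)}{4 \left(1 + 3 \left(-6\right)\right)} = \frac{3}{4} \frac{1}{1 - 18} \cdot 0 = \frac{3}{4} \frac{1}{-17} \cdot 0 = \frac{3}{4} \left(- \frac{1}{17}\right) 0 = 0$)
$G{\left(n \right)} = -15 + n$
$Y{\left(J,E \right)} = \frac{3}{-17 + E}$ ($Y{\left(J,E \right)} = \frac{3}{-2 + \left(E + \left(-15 + 0\right)\right)} = \frac{3}{-2 + \left(E - 15\right)} = \frac{3}{-2 + \left(-15 + E\right)} = \frac{3}{-17 + E}$)
$Y{\left(-1322,1774 \right)} - -281491 = \frac{3}{-17 + 1774} - -281491 = \frac{3}{1757} + 281491 = \frac{494579690}{1757}$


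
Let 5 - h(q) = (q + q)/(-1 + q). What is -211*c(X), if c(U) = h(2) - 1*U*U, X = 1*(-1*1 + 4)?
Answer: 1688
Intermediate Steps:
X = 3 (X = 1*(-1 + 4) = 1*3 = 3)
h(q) = 5 - 2*q/(-1 + q) (h(q) = 5 - (q + q)/(-1 + q) = 5 - 2*q/(-1 + q))
c(U) = 1 - U² (c(U) = (-5 + 3*2)/(-1 + 2) - 1*U*U = (-5 + 6)/1 - U*U = 1*1 - U² = 1 - U²)
-211*c(X) = -211*(1 - 1*3²) = -211*(1 - 1*9) = -211*(1 - 9) = -211*(-8) = 1688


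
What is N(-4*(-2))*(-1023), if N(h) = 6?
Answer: -6138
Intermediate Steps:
N(-4*(-2))*(-1023) = 6*(-1023) = -6138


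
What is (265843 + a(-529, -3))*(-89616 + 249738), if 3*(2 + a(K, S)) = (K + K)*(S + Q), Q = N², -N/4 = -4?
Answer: 28280160526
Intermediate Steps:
N = 16 (N = -4*(-4) = 16)
Q = 256 (Q = 16² = 256)
a(K, S) = -2 + 2*K*(256 + S)/3 (a(K, S) = -2 + ((K + K)*(S + 256))/3 = -2 + ((2*K)*(256 + S))/3 = -2 + (2*K*(256 + S))/3 = -2 + 2*K*(256 + S)/3)
(265843 + a(-529, -3))*(-89616 + 249738) = (265843 + (-2 + (512/3)*(-529) + (⅔)*(-529)*(-3)))*(-89616 + 249738) = (265843 + (-2 - 270848/3 + 1058))*160122 = (265843 - 267680/3)*160122 = (529849/3)*160122 = 28280160526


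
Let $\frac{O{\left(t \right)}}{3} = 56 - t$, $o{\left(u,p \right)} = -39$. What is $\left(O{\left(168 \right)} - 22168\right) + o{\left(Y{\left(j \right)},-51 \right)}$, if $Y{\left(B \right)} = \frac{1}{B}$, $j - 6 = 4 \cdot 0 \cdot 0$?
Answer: $-22543$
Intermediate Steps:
$j = 6$ ($j = 6 + 4 \cdot 0 \cdot 0 = 6 + 0 \cdot 0 = 6 + 0 = 6$)
$O{\left(t \right)} = 168 - 3 t$ ($O{\left(t \right)} = 3 \left(56 - t\right) = 168 - 3 t$)
$\left(O{\left(168 \right)} - 22168\right) + o{\left(Y{\left(j \right)},-51 \right)} = \left(\left(168 - 504\right) - 22168\right) - 39 = \left(-336 - 22168\right) - 39 = -22504 - 39 = -22543$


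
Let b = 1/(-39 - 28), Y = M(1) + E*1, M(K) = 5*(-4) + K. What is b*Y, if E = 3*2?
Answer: 13/67 ≈ 0.19403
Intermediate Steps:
M(K) = -20 + K
E = 6
Y = -13 (Y = (-20 + 1) + 6*1 = -19 + 6 = -13)
b = -1/67 (b = 1/(-67) = -1/67 ≈ -0.014925)
b*Y = -1/67*(-13) = 13/67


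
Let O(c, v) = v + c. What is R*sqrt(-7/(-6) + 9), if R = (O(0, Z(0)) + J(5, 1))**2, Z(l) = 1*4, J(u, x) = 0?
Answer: 8*sqrt(366)/3 ≈ 51.016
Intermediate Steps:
Z(l) = 4
O(c, v) = c + v
R = 16 (R = ((0 + 4) + 0)**2 = (4 + 0)**2 = 4**2 = 16)
R*sqrt(-7/(-6) + 9) = 16*sqrt(-7/(-6) + 9) = 16*sqrt(-7*(-1/6) + 9) = 16*sqrt(7/6 + 9) = 16*sqrt(61/6) = 16*(sqrt(366)/6) = 8*sqrt(366)/3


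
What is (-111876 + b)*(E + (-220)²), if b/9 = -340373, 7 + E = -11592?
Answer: -116851749633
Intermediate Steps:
E = -11599 (E = -7 - 11592 = -11599)
b = -3063357 (b = 9*(-340373) = -3063357)
(-111876 + b)*(E + (-220)²) = (-111876 - 3063357)*(-11599 + (-220)²) = -3175233*(-11599 + 48400) = -3175233*36801 = -116851749633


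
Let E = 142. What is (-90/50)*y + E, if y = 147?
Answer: -613/5 ≈ -122.60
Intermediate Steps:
(-90/50)*y + E = -90/50*147 + 142 = -90*1/50*147 + 142 = -9/5*147 + 142 = -1323/5 + 142 = -613/5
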